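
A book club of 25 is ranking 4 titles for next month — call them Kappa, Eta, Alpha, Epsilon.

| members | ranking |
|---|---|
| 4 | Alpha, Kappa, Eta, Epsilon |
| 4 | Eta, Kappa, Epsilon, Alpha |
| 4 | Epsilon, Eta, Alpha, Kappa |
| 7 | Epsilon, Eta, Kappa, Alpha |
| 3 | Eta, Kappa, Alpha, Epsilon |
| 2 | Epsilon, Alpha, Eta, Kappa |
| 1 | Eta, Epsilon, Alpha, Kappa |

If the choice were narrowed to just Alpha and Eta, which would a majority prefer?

Ballots ranking Alpha above Eta: 4 + 2 = 6.
Ballots ranking Eta above Alpha: 25 − 6 = 19.
Eta wins the head-to-head 19–6.

Eta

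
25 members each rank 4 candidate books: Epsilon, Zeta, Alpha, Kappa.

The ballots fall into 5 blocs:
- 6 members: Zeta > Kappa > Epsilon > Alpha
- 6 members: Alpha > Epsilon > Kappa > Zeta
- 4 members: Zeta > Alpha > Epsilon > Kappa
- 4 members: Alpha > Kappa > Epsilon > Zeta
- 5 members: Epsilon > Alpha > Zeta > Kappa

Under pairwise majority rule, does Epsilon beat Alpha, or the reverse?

Ballots ranking Epsilon above Alpha: 6 + 5 = 11.
Ballots ranking Alpha above Epsilon: 25 − 11 = 14.
Alpha wins the head-to-head 14–11.

Alpha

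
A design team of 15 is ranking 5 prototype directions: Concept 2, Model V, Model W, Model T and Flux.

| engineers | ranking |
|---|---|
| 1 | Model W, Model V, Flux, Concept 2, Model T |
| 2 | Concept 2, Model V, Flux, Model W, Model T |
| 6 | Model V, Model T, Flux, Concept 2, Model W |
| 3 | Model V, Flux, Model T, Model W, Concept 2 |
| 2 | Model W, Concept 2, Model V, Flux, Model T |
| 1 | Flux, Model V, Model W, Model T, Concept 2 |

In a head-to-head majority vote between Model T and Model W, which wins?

Model T

Ballots ranking Model T above Model W: 6 + 3 = 9.
Ballots ranking Model W above Model T: 15 − 9 = 6.
Model T wins the head-to-head 9–6.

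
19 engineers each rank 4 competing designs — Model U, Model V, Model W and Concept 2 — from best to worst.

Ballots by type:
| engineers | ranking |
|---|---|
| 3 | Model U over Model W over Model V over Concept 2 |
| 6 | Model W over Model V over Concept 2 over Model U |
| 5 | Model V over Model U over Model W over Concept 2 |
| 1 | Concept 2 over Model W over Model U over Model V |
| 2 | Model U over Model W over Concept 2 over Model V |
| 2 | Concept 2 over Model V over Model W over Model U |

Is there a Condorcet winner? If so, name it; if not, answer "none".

none

Head-to-head results (19 engineers):
Model U vs Model V: Model U preferred on 3+1+2 = 6 ballots; Model V wins 13–6.
Model U vs Model W: Model U is ranked higher on 3+5+2 = 10 ballots, Model W on 9. Model U wins 10–9.
Model U vs Concept 2: Model U preferred on 3+5+2 = 10 ballots; Model U wins 10–9.
Model V–Model W: Model W 12–7.
Model V vs Concept 2: Model V wins 14–5.
Model W vs Concept 2: Model W, 16–3.
No design is unbeaten: Model U loses to Model V; Model V loses to Model W; Model W loses to Model U; Concept 2 loses to Model U. In particular Model U beats Model W beats Model V beats Model U is a majority cycle — no Condorcet winner exists.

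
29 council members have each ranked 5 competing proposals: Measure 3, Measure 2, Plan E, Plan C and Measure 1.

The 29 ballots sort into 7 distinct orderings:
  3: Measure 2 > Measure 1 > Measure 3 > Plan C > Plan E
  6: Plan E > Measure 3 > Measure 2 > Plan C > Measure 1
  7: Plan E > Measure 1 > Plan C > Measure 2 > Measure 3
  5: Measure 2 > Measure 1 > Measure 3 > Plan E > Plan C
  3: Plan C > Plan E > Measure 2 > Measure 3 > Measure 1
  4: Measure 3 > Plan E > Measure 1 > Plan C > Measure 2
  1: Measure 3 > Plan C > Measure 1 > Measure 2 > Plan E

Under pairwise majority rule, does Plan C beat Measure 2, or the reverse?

Plan C

Ballots ranking Plan C above Measure 2: 7 + 3 + 4 + 1 = 15.
Ballots ranking Measure 2 above Plan C: 29 − 15 = 14.
Plan C wins the head-to-head 15–14.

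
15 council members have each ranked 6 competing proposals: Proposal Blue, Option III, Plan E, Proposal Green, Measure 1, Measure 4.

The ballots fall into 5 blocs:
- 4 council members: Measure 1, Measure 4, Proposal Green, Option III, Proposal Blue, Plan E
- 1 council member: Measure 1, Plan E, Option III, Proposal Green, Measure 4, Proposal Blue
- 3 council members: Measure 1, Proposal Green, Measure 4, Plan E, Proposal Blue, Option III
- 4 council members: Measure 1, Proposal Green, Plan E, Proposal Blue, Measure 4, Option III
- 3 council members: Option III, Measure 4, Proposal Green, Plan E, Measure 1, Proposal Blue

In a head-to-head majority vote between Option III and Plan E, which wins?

Ballots ranking Option III above Plan E: 4 + 3 = 7.
Ballots ranking Plan E above Option III: 15 − 7 = 8.
Plan E wins the head-to-head 8–7.

Plan E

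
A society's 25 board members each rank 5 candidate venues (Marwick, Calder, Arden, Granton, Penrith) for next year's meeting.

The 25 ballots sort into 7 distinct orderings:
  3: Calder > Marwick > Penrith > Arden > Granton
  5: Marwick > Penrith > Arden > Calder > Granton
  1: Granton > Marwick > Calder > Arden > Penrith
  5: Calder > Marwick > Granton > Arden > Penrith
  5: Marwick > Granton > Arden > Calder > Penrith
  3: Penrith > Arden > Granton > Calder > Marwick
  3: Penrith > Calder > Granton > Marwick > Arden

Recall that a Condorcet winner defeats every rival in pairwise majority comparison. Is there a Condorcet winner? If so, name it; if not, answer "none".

none

Head-to-head results (25 organisers):
Marwick vs Calder: Calder wins 14–11.
Marwick vs Arden: Marwick, 22–3.
Marwick vs Granton: Marwick wins 18–7.
Marwick vs Penrith: Marwick wins 19–6.
Calder vs Arden: Arden, 13–12.
Calder vs Granton: Calder wins 16–9.
Calder vs Penrith: Calder wins 14–11.
Arden vs Granton: Granton wins 14–11.
Arden vs Penrith: Penrith wins 14–11.
Granton vs Penrith: Penrith wins 14–11.
No city is unbeaten: Marwick loses to Calder; Calder loses to Arden; Arden loses to Marwick; Granton loses to Marwick; Penrith loses to Marwick. In particular Marwick → Arden → Calder → Marwick is a majority cycle — no Condorcet winner exists.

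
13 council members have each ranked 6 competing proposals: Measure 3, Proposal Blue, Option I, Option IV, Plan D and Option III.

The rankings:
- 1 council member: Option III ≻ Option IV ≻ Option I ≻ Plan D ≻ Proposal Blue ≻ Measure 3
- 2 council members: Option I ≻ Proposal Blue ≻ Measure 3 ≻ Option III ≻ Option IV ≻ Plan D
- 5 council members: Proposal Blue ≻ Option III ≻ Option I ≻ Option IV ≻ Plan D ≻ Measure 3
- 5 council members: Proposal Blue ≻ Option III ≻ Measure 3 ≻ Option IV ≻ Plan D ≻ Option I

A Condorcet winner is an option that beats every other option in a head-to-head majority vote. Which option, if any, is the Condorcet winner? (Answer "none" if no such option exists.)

Proposal Blue

Head-to-head results (13 council members):
Measure 3 vs Proposal Blue: Proposal Blue wins 13–0.
Measure 3 vs Option I: Option I, 8–5.
Measure 3 vs Option IV: 7 to 6, Measure 3.
Measure 3 vs Plan D: 2+5 = 7 for Measure 3, 6 for Plan D — Measure 3 by 7–6.
Measure 3 vs Option III: Option III wins 11–2.
Proposal Blue vs Option I: 10 to 3, Proposal Blue.
Proposal Blue vs Option IV: 12 to 1, Proposal Blue.
Proposal Blue vs Plan D: Proposal Blue wins 12–1.
Proposal Blue vs Option III: Proposal Blue wins 12–1.
Option I vs Option IV: 2+5 = 7 for Option I, 6 for Option IV — Option I by 7–6.
Option I–Plan D: Option I 8–5.
Option I vs Option III: Option I preferred on 2 ballots; Option III wins 11–2.
Option IV vs Plan D: Option IV wins 13–0.
Option IV vs Option III: Option III, 13–0.
Plan D vs Option III: Plan D preferred on 0 ballots; Option III wins 13–0.
Only Proposal Blue has no losses; Proposal Blue is the Condorcet winner.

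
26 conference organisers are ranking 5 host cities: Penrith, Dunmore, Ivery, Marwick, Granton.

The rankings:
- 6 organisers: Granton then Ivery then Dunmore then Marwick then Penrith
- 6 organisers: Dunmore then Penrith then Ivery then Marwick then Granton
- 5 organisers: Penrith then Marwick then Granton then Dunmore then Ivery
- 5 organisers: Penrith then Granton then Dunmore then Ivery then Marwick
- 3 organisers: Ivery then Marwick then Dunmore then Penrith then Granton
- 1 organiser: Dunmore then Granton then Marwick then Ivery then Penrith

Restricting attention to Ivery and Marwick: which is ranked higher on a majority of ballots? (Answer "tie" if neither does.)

Ivery

Ballots ranking Ivery above Marwick: 6 + 6 + 5 + 3 = 20.
Ballots ranking Marwick above Ivery: 26 − 20 = 6.
Ivery wins the head-to-head 20–6.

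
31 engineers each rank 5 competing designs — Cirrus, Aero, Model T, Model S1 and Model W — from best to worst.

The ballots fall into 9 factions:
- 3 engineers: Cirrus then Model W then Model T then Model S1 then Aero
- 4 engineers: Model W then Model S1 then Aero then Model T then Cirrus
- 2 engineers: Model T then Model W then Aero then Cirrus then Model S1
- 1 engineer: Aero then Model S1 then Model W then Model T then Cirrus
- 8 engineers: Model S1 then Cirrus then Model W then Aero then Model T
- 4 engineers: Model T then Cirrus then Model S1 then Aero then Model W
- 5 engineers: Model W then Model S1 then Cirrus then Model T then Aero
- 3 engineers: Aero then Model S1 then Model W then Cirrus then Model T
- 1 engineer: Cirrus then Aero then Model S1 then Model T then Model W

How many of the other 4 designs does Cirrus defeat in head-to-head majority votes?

Cirrus against each rival (31 engineers):
Cirrus vs Aero: 3+8+4+5+1 = 21 for Cirrus, 10 for Aero — Cirrus by 21–10.
Cirrus–Model T: Cirrus 20–11.
Cirrus vs Model S1: 3+2+4+1 = 10 for Cirrus, 21 for Model S1 — Model S1 by 21–10.
Cirrus vs Model W: Cirrus is ranked higher on 3+8+4+1 = 16 ballots, Model W on 15. Cirrus wins 16–15.
Cirrus beats Aero, Model T, Model W; loses to Model S1 — 3 pairwise wins.

3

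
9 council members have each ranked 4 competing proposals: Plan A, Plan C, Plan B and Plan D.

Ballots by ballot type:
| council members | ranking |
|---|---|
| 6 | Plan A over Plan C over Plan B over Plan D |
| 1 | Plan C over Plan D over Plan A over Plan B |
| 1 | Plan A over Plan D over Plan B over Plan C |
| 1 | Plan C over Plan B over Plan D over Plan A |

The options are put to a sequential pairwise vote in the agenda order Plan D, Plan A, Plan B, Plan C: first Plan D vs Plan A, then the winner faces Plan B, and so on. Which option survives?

Round 1: Plan D vs Plan A — 2–7, Plan A advances.
Round 2: Plan A vs Plan B — 8–1, Plan A advances.
Round 3: Plan A vs Plan C — 7–2, Plan A advances.
The agenda winner is Plan A.

Plan A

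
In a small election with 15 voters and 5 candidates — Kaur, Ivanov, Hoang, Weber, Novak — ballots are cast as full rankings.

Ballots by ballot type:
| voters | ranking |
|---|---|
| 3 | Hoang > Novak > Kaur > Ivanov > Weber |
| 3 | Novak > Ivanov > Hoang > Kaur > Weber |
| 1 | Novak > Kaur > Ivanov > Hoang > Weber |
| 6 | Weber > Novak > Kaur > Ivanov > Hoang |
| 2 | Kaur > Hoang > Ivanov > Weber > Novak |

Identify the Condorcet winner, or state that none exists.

Check each pair by majority over 15 ballots:
Kaur vs Ivanov: 3+1+6+2 = 12 for Kaur, 3 for Ivanov — Kaur by 12–3.
Kaur vs Hoang: 1+6+2 = 9 for Kaur, 6 for Hoang — Kaur by 9–6.
Kaur vs Weber: 9 to 6, Kaur.
Kaur vs Novak: Kaur is ranked higher on 2 ballots, Novak on 13. Novak wins 13–2.
Ivanov vs Hoang: Ivanov is ranked higher on 3+1+6 = 10 ballots, Hoang on 5. Ivanov wins 10–5.
Ivanov vs Weber: Ivanov preferred on 3+3+1+2 = 9 ballots; Ivanov wins 9–6.
Ivanov vs Novak: 2 for Ivanov, 13 for Novak — Novak by 13–2.
Hoang vs Weber: 9 to 6, Hoang.
Hoang vs Novak: Hoang preferred on 3+2 = 5 ballots; Novak wins 10–5.
Weber vs Novak: 8 to 7, Weber.
Each candidate drops at least one matchup (Kaur loses to Novak; Ivanov loses to Kaur; Hoang loses to Kaur; Weber loses to Kaur; Novak loses to Weber); the cycle Kaur → Weber → Novak → Kaur rules out a Condorcet winner.

none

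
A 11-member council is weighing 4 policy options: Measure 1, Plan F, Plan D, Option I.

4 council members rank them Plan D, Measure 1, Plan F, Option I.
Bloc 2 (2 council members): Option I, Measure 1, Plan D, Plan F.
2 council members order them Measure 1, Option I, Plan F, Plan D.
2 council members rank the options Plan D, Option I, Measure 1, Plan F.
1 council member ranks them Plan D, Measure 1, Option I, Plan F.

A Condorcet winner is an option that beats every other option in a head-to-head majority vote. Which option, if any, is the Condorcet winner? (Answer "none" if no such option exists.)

Pairwise majorities:
Measure 1 vs Plan F: Measure 1 is ranked higher on 4+2+2+2+1 = 11 ballots, Plan F on 0. Measure 1 wins 11–0.
Measure 1–Plan D: Plan D 7–4.
Measure 1 vs Option I: Measure 1 preferred on 4+2+1 = 7 ballots; Measure 1 wins 7–4.
Plan F–Plan D: Plan D 9–2.
Plan F vs Option I: Option I wins 7–4.
Plan D vs Option I: Plan D is ranked higher on 4+2+1 = 7 ballots, Option I on 4. Plan D wins 7–4.
Plan D defeats every rival head-to-head and is the Condorcet winner.

Plan D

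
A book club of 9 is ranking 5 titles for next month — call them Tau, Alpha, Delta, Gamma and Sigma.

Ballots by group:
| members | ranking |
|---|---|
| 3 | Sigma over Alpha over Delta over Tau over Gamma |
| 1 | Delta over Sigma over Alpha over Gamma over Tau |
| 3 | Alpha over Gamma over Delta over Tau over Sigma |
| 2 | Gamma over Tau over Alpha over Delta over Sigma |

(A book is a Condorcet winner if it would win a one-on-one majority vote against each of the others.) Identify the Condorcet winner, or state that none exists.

Alpha

Pairwise majorities:
Tau vs Alpha: 2 for Tau, 7 for Alpha — Alpha by 7–2.
Tau vs Delta: Tau preferred on 2 ballots; Delta wins 7–2.
Tau vs Gamma: Tau preferred on 3 ballots; Gamma wins 6–3.
Tau vs Sigma: Tau is ranked higher on 3+2 = 5 ballots, Sigma on 4. Tau wins 5–4.
Alpha vs Delta: Alpha preferred on 3+3+2 = 8 ballots; Alpha wins 8–1.
Alpha vs Gamma: Alpha is ranked higher on 3+1+3 = 7 ballots, Gamma on 2. Alpha wins 7–2.
Alpha vs Sigma: Alpha is ranked higher on 3+2 = 5 ballots, Sigma on 4. Alpha wins 5–4.
Delta vs Gamma: Delta preferred on 3+1 = 4 ballots; Gamma wins 5–4.
Delta vs Sigma: 1+3+2 = 6 for Delta, 3 for Sigma — Delta by 6–3.
Gamma vs Sigma: 5 to 4, Gamma.
Only Alpha has no losses; Alpha is the Condorcet winner.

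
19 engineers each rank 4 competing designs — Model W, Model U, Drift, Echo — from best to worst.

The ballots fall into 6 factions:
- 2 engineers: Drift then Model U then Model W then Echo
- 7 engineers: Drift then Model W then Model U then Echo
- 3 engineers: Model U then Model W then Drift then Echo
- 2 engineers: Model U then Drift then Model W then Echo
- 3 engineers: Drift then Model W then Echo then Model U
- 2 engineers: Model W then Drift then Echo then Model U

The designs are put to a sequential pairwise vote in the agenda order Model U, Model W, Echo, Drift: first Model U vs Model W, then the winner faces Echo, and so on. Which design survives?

Round 1: Model U vs Model W — 7–12, Model W advances.
Round 2: Model W vs Echo — 19–0, Model W advances.
Round 3: Model W vs Drift — 5–14, Drift advances.
Drift survives the agenda.

Drift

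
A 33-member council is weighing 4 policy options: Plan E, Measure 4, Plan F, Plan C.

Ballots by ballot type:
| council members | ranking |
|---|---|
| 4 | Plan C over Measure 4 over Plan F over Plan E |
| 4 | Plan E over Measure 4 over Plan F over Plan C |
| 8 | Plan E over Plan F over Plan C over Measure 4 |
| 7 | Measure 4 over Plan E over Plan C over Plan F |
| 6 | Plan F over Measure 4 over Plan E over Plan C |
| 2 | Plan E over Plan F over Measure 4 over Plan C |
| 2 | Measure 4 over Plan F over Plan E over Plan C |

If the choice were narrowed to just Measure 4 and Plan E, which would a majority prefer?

Ballots ranking Measure 4 above Plan E: 4 + 7 + 6 + 2 = 19.
Ballots ranking Plan E above Measure 4: 33 − 19 = 14.
Measure 4 wins the head-to-head 19–14.

Measure 4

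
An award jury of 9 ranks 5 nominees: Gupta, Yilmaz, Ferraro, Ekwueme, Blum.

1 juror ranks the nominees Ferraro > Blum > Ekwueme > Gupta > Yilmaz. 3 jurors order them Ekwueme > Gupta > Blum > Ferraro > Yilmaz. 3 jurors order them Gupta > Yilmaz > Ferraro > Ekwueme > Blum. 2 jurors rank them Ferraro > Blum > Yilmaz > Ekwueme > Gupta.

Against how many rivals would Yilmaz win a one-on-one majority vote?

Yilmaz against each rival (9 jurors):
Yilmaz vs Gupta: Gupta wins 7–2.
Yilmaz vs Ferraro: Yilmaz is ranked higher on 3 ballots, Ferraro on 6. Ferraro wins 6–3.
Yilmaz vs Ekwueme: 3+2 = 5 for Yilmaz, 4 for Ekwueme — Yilmaz by 5–4.
Yilmaz vs Blum: Yilmaz is ranked higher on 3 ballots, Blum on 6. Blum wins 6–3.
Yilmaz beats Ekwueme; loses to Gupta, Ferraro, Blum — 1 pairwise win.

1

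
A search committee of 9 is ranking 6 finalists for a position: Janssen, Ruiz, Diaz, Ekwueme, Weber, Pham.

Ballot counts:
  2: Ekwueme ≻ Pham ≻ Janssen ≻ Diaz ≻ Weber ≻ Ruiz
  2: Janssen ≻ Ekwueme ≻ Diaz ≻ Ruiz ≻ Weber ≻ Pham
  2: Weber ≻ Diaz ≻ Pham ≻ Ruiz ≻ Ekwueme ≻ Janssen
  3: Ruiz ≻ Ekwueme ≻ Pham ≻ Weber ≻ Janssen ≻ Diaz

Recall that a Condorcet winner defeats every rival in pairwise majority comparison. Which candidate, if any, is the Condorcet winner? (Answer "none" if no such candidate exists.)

Check each pair by majority over 9 ballots:
Janssen vs Ruiz: Janssen is ranked higher on 2+2 = 4 ballots, Ruiz on 5. Ruiz wins 5–4.
Janssen vs Diaz: 7 to 2, Janssen.
Janssen vs Ekwueme: Janssen is ranked higher on 2 ballots, Ekwueme on 7. Ekwueme wins 7–2.
Janssen vs Weber: Janssen preferred on 2+2 = 4 ballots; Weber wins 5–4.
Janssen vs Pham: Janssen is ranked higher on 2 ballots, Pham on 7. Pham wins 7–2.
Ruiz vs Diaz: Ruiz preferred on 3 ballots; Diaz wins 6–3.
Ruiz vs Ekwueme: Ruiz is ranked higher on 2+3 = 5 ballots, Ekwueme on 4. Ruiz wins 5–4.
Ruiz vs Weber: 5 to 4, Ruiz.
Ruiz vs Pham: 5 to 4, Ruiz.
Diaz vs Ekwueme: 2 for Diaz, 7 for Ekwueme — Ekwueme by 7–2.
Diaz vs Weber: Diaz is ranked higher on 2+2 = 4 ballots, Weber on 5. Weber wins 5–4.
Diaz vs Pham: 4 to 5, Pham.
Ekwueme vs Weber: 7 to 2, Ekwueme.
Ekwueme vs Pham: Ekwueme is ranked higher on 2+2+3 = 7 ballots, Pham on 2. Ekwueme wins 7–2.
Weber vs Pham: Weber is ranked higher on 2+2 = 4 ballots, Pham on 5. Pham wins 5–4.
No candidate is unbeaten: Janssen loses to Ruiz; Ruiz loses to Diaz; Diaz loses to Janssen; Ekwueme loses to Ruiz; Weber loses to Ruiz; Pham loses to Ruiz. In particular Janssen beats Diaz beats Ruiz beats Janssen is a majority cycle — no Condorcet winner exists.

none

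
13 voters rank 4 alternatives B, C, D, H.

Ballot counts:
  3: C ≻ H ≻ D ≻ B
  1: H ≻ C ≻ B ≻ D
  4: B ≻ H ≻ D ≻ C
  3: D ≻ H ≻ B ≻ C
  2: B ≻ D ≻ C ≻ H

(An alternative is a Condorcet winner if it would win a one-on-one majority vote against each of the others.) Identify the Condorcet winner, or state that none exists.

H

Check each pair by majority over 13 ballots:
B vs C: B wins 9–4.
B–D: B 7–6.
B vs H: H, 7–6.
C–D: D 9–4.
C vs H: H, 8–5.
D vs H: H wins 8–5.
Only H has no losses; H is the Condorcet winner.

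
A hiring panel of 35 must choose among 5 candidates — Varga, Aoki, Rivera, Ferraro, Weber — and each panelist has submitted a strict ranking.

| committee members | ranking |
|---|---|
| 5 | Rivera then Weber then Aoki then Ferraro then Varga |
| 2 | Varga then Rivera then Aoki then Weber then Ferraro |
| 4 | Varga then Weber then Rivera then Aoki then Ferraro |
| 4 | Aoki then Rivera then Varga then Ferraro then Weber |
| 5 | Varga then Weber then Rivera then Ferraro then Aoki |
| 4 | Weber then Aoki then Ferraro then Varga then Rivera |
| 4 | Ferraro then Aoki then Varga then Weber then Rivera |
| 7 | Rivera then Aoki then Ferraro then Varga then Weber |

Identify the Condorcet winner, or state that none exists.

none

Head-to-head results (35 committee members):
Varga vs Aoki: Varga preferred on 2+4+5 = 11 ballots; Aoki wins 24–11.
Varga vs Rivera: 2+4+5+4+4 = 19 for Varga, 16 for Rivera — Varga by 19–16.
Varga vs Ferraro: 2+4+4+5 = 15 for Varga, 20 for Ferraro — Ferraro by 20–15.
Varga vs Weber: 2+4+4+5+4+7 = 26 for Varga, 9 for Weber — Varga by 26–9.
Aoki vs Rivera: Aoki preferred on 4+4+4 = 12 ballots; Rivera wins 23–12.
Aoki vs Ferraro: Aoki preferred on 5+2+4+4+4+7 = 26 ballots; Aoki wins 26–9.
Aoki vs Weber: 17 to 18, Weber.
Rivera vs Ferraro: 27 to 8, Rivera.
Rivera vs Weber: Rivera preferred on 5+2+4+7 = 18 ballots; Rivera wins 18–17.
Ferraro vs Weber: Ferraro is ranked higher on 4+4+7 = 15 ballots, Weber on 20. Weber wins 20–15.
Every candidate loses at least once (Varga loses to Aoki; Aoki loses to Rivera; Rivera loses to Varga; Ferraro loses to Aoki; Weber loses to Varga). The majority relation contains the cycle Varga → Rivera → Aoki → Varga, so there is no Condorcet winner.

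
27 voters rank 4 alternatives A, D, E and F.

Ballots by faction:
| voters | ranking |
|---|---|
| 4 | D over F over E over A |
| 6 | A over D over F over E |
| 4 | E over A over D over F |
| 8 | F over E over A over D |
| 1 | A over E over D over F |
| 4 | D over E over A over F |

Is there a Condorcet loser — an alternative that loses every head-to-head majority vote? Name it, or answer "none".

none

Head-to-head results (27 voters):
A–D: A 19–8.
A vs E: 6+1 = 7 for A, 20 for E — E by 20–7.
A vs F: A, 15–12.
D–E: D 14–13.
D vs F: D, 19–8.
E vs F: F, 18–9.
Each alternative has at least one pairwise win (A beats D; D beats E; E beats A; F beats E) — no Condorcet loser.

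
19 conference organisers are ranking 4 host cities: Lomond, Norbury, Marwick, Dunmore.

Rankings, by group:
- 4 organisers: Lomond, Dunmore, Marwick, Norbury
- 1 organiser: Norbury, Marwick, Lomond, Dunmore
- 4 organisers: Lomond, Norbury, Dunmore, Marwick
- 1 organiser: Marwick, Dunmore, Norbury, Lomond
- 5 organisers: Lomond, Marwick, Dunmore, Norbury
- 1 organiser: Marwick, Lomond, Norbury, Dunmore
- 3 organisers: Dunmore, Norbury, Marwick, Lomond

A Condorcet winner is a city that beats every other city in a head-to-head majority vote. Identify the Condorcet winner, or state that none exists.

Lomond

Check each pair by majority over 19 ballots:
Lomond vs Norbury: Lomond is ranked higher on 4+4+5+1 = 14 ballots, Norbury on 5. Lomond wins 14–5.
Lomond vs Marwick: Lomond, 13–6.
Lomond vs Dunmore: 15 to 4, Lomond.
Norbury vs Marwick: Norbury is ranked higher on 1+4+3 = 8 ballots, Marwick on 11. Marwick wins 11–8.
Norbury vs Dunmore: Norbury is ranked higher on 1+4+1 = 6 ballots, Dunmore on 13. Dunmore wins 13–6.
Marwick vs Dunmore: Dunmore wins 11–8.
Lomond beats each of Norbury, Marwick, Dunmore — Lomond is the Condorcet winner.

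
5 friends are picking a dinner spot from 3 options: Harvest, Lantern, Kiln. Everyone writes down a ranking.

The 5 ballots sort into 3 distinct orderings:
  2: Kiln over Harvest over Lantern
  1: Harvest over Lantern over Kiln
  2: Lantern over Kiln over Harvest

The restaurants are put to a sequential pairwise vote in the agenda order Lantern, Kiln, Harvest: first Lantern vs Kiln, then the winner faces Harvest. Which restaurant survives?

Harvest

Round 1: Lantern vs Kiln — 3–2, Lantern advances.
Round 2: Lantern vs Harvest — 2–3, Harvest advances.
The agenda winner is Harvest.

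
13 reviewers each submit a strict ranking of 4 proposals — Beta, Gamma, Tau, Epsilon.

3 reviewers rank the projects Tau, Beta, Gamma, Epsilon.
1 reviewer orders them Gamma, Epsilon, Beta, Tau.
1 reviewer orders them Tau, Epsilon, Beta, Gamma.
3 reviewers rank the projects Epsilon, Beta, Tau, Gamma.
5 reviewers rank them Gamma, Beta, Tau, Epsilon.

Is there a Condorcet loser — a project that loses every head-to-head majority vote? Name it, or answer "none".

Epsilon

Head-to-head results (13 reviewers):
Beta vs Gamma: Beta is ranked higher on 3+1+3 = 7 ballots, Gamma on 6. Beta wins 7–6.
Beta vs Tau: 9 to 4, Beta.
Beta vs Epsilon: Beta, 8–5.
Gamma vs Tau: Tau, 7–6.
Gamma–Epsilon: Gamma 9–4.
Tau vs Epsilon: Tau wins 9–4.
Only Epsilon has no wins; Epsilon is the Condorcet loser.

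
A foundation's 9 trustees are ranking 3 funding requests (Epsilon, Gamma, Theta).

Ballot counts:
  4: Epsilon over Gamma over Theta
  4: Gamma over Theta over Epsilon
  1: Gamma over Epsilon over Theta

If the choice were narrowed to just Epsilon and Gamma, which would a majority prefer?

Gamma

Ballots ranking Epsilon above Gamma: 4.
Ballots ranking Gamma above Epsilon: 9 − 4 = 5.
Gamma wins the head-to-head 5–4.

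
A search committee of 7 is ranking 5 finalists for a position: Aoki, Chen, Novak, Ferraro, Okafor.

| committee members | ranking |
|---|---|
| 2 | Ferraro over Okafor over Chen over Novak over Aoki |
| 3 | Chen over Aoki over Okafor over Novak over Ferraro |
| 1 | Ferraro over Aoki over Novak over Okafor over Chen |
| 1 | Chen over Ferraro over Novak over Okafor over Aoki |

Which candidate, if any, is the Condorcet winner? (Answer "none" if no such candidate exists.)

Chen

Pairwise majorities:
Aoki vs Chen: Chen, 6–1.
Aoki–Novak: Aoki 4–3.
Aoki vs Ferraro: Ferraro, 4–3.
Aoki vs Okafor: Aoki wins 4–3.
Chen vs Novak: Chen wins 6–1.
Chen vs Ferraro: Chen wins 4–3.
Chen vs Okafor: Chen, 4–3.
Novak–Ferraro: Ferraro 4–3.
Novak–Okafor: Okafor 5–2.
Ferraro vs Okafor: Ferraro wins 4–3.
Chen beats each of Aoki, Novak, Ferraro, Okafor — Chen is the Condorcet winner.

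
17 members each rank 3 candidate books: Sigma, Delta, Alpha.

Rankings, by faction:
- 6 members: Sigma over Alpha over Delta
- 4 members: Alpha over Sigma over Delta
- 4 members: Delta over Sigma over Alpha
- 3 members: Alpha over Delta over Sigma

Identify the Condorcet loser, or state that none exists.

Head-to-head results (17 members):
Sigma vs Delta: Sigma preferred on 6+4 = 10 ballots; Sigma wins 10–7.
Sigma vs Alpha: Sigma, 10–7.
Delta vs Alpha: Alpha wins 13–4.
Delta loses to every other book — it is the Condorcet loser.

Delta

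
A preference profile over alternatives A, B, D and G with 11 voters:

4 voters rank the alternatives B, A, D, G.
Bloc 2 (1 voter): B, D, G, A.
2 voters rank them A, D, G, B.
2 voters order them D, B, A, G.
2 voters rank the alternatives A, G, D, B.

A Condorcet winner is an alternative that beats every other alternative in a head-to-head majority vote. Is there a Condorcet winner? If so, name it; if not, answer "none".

none

Pairwise majorities:
A vs B: A preferred on 2+2 = 4 ballots; B wins 7–4.
A vs D: 4+2+2 = 8 for A, 3 for D — A by 8–3.
A vs G: 4+2+2+2 = 10 for A, 1 for G — A by 10–1.
B vs D: B is ranked higher on 4+1 = 5 ballots, D on 6. D wins 6–5.
B vs G: 7 to 4, B.
D vs G: D is ranked higher on 4+1+2+2 = 9 ballots, G on 2. D wins 9–2.
No alternative is unbeaten: A loses to B; B loses to D; D loses to A; G loses to A. In particular A → D → B → A is a majority cycle — no Condorcet winner exists.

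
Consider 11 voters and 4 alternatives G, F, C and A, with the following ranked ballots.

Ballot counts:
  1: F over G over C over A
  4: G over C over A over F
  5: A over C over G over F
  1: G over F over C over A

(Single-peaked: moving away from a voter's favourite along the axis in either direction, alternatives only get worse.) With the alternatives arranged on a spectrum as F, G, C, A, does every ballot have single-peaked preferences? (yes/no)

yes

Axis positions: F=1, G=2, C=3, A=4.
Ballot type 1 (peak F at position 1): ranking walks positions 1-2-3-4, expanding outward from the peak — single-peaked.
Ballot type 2 (peak G at position 2): ranking walks positions 2-3-4-1, expanding outward from the peak — single-peaked.
Ballot type 3 (peak A at position 4): ranking walks positions 4-3-2-1, expanding outward from the peak — single-peaked.
Ballot type 4 (peak G at position 2): ranking walks positions 2-1-3-4, expanding outward from the peak — single-peaked.
Every ranking is single-peaked on this axis.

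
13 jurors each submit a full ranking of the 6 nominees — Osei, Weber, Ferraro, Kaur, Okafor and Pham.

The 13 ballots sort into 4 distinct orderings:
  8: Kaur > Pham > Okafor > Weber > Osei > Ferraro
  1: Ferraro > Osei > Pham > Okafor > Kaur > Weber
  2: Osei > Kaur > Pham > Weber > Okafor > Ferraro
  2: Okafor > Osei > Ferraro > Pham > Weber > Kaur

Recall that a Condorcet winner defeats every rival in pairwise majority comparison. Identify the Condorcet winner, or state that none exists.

Pairwise majorities:
Osei vs Weber: Weber, 8–5.
Osei vs Ferraro: Osei, 12–1.
Osei vs Kaur: Kaur wins 8–5.
Osei vs Okafor: Okafor, 10–3.
Osei vs Pham: Pham, 8–5.
Weber–Ferraro: Weber 10–3.
Weber–Kaur: Kaur 11–2.
Weber vs Okafor: Okafor, 11–2.
Weber vs Pham: Pham wins 13–0.
Ferraro–Kaur: Kaur 10–3.
Ferraro vs Okafor: Okafor wins 12–1.
Ferraro vs Pham: Pham, 10–3.
Kaur vs Okafor: Kaur, 10–3.
Kaur–Pham: Kaur 10–3.
Okafor vs Pham: Pham wins 11–2.
Only Kaur has no losses; Kaur is the Condorcet winner.

Kaur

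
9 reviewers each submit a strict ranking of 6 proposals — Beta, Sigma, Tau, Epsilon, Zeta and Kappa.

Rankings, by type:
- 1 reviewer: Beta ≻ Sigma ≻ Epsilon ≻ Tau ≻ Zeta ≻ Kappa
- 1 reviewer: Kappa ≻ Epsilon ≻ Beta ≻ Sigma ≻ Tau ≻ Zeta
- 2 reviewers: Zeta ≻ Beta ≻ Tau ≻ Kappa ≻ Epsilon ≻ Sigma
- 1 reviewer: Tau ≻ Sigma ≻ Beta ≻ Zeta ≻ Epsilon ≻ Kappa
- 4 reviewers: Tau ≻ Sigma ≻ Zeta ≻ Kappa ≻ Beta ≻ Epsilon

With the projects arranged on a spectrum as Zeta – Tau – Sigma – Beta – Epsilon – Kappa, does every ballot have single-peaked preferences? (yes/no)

no

Axis positions: Zeta=1, Tau=2, Sigma=3, Beta=4, Epsilon=5, Kappa=6.
Type 1 (peak Beta at position 4): ranking walks positions 4-3-5-2-1-6, expanding outward from the peak — single-peaked.
Type 2 (peak Kappa at position 6): ranking walks positions 6-5-4-3-2-1, expanding outward from the peak — single-peaked.
Type 3: ranking walks positions 1-4-2-6-5-3; Beta is ranked above Tau even though Tau lies between Beta and the peak Zeta on the axis — preferences dip and rise again. Not single-peaked.
Type 4 (peak Tau at position 2): ranking walks positions 2-3-4-1-5-6, expanding outward from the peak — single-peaked.
Type 5: ranking walks positions 2-3-1-6-4-5; Kappa is ranked above Beta even though Beta lies between Kappa and the peak Tau on the axis — preferences dip and rise again. Not single-peaked.
Type 3 violates single-peakedness, so the profile is not single-peaked on this axis.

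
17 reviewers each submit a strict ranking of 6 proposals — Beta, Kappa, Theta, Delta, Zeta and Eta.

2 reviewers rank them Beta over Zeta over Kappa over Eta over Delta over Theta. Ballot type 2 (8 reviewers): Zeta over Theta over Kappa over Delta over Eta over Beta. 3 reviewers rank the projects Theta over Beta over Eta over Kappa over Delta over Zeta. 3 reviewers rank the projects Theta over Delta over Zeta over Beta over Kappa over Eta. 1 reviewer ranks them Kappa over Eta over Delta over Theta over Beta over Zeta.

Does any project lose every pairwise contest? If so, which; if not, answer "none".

Pairwise majorities:
Beta vs Kappa: Kappa wins 9–8.
Beta vs Theta: Beta preferred on 2 ballots; Theta wins 15–2.
Beta vs Delta: Delta, 12–5.
Beta vs Zeta: Zeta wins 11–6.
Beta vs Eta: Eta wins 9–8.
Kappa vs Theta: Kappa preferred on 2+1 = 3 ballots; Theta wins 14–3.
Kappa vs Delta: Kappa wins 14–3.
Kappa vs Zeta: Zeta wins 13–4.
Kappa vs Eta: Kappa wins 14–3.
Theta vs Delta: 8+3+3 = 14 for Theta, 3 for Delta — Theta by 14–3.
Theta vs Zeta: Theta preferred on 3+3+1 = 7 ballots; Zeta wins 10–7.
Theta–Eta: Theta 14–3.
Delta vs Zeta: Zeta wins 10–7.
Delta vs Eta: 8+3 = 11 for Delta, 6 for Eta — Delta by 11–6.
Zeta vs Eta: 2+8+3 = 13 for Zeta, 4 for Eta — Zeta by 13–4.
Beta loses to every other project — it is the Condorcet loser.

Beta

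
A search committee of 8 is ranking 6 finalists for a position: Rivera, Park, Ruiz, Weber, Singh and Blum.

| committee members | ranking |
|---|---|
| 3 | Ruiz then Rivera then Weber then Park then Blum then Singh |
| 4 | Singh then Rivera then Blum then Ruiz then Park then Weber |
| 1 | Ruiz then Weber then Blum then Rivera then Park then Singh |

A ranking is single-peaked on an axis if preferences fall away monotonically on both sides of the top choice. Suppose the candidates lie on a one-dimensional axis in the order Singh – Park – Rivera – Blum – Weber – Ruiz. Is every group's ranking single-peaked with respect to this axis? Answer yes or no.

no

Axis positions: Singh=1, Park=2, Rivera=3, Blum=4, Weber=5, Ruiz=6.
Group 1: ranking walks positions 6-3-5-2-4-1; Rivera is ranked above Weber even though Weber lies between Rivera and the peak Ruiz on the axis — preferences dip and rise again. Not single-peaked.
Group 2: ranking walks positions 1-3-4-6-2-5; Rivera is ranked above Park even though Park lies between Rivera and the peak Singh on the axis — preferences dip and rise again. Not single-peaked.
Group 3 (peak Ruiz at position 6): ranking walks positions 6-5-4-3-2-1, expanding outward from the peak — single-peaked.
Group 1 violates single-peakedness, so the profile is not single-peaked on this axis.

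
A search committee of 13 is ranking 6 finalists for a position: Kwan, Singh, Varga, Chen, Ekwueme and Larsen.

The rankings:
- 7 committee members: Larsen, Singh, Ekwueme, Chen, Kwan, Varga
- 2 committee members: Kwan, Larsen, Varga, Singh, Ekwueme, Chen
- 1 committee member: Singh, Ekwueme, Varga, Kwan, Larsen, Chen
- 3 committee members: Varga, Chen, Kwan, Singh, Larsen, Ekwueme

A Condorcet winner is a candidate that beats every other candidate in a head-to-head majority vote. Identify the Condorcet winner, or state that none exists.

Larsen

Pairwise majorities:
Kwan vs Singh: 5 to 8, Singh.
Kwan vs Varga: Kwan is ranked higher on 7+2 = 9 ballots, Varga on 4. Kwan wins 9–4.
Kwan vs Chen: Kwan preferred on 2+1 = 3 ballots; Chen wins 10–3.
Kwan vs Ekwueme: 5 to 8, Ekwueme.
Kwan vs Larsen: 2+1+3 = 6 for Kwan, 7 for Larsen — Larsen by 7–6.
Singh vs Varga: Singh, 8–5.
Singh vs Chen: Singh, 10–3.
Singh vs Ekwueme: Singh preferred on 7+2+1+3 = 13 ballots; Singh wins 13–0.
Singh vs Larsen: Larsen, 9–4.
Varga vs Chen: 2+1+3 = 6 for Varga, 7 for Chen — Chen by 7–6.
Varga vs Ekwueme: Ekwueme wins 8–5.
Varga vs Larsen: Larsen, 9–4.
Chen–Ekwueme: Ekwueme 10–3.
Chen vs Larsen: 3 to 10, Larsen.
Ekwueme–Larsen: Larsen 12–1.
Larsen defeats every rival head-to-head and is the Condorcet winner.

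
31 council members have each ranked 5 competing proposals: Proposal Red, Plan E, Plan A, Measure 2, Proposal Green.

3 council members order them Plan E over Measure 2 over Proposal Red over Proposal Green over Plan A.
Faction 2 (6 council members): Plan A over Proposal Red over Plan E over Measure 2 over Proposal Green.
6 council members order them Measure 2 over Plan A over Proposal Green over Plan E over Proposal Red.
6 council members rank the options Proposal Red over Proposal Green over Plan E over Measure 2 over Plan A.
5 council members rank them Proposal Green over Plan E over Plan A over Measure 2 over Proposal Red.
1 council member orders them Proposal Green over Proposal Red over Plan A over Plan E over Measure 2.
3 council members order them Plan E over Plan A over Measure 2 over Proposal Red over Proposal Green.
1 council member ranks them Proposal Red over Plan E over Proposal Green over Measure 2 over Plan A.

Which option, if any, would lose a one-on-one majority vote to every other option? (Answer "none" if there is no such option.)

none

Head-to-head results (31 council members):
Proposal Red vs Plan E: 6+6+1+1 = 14 for Proposal Red, 17 for Plan E — Plan E by 17–14.
Proposal Red vs Plan A: Proposal Red is ranked higher on 3+6+1+1 = 11 ballots, Plan A on 20. Plan A wins 20–11.
Proposal Red vs Measure 2: Measure 2, 17–14.
Proposal Red vs Proposal Green: Proposal Red wins 19–12.
Plan E–Plan A: Plan E 18–13.
Plan E vs Measure 2: Plan E wins 25–6.
Plan E vs Proposal Green: Plan E preferred on 3+6+3+1 = 13 ballots; Proposal Green wins 18–13.
Plan A–Measure 2: Measure 2 16–15.
Plan A vs Proposal Green: Proposal Green wins 16–15.
Measure 2 vs Proposal Green: Measure 2, 18–13.
Every option wins at least one matchup (Proposal Red beats Proposal Green; Plan E beats Proposal Red; Plan A beats Proposal Red; Measure 2 beats Proposal Red; Proposal Green beats Plan E), so there is no Condorcet loser.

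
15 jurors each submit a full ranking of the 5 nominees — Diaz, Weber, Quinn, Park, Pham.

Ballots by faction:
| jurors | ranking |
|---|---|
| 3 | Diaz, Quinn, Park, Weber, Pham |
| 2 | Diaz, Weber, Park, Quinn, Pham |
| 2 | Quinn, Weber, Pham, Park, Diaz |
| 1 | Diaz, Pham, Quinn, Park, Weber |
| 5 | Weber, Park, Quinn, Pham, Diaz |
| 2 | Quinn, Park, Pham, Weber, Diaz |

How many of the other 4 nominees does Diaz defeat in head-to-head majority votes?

Diaz against each rival (15 jurors):
Diaz vs Weber: Weber, 9–6.
Diaz vs Quinn: Quinn wins 9–6.
Diaz–Park: Park 9–6.
Diaz vs Pham: Pham wins 9–6.
Diaz beats no one; loses to Weber, Quinn, Park, Pham — 0 pairwise wins.

0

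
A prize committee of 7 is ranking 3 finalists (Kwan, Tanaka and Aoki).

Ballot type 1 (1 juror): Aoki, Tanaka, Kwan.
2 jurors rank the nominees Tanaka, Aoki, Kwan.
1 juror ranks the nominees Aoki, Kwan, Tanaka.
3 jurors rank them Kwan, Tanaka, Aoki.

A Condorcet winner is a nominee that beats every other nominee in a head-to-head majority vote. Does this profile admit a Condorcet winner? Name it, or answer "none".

none

Check each pair by majority over 7 ballots:
Kwan vs Tanaka: Kwan, 4–3.
Kwan–Aoki: Aoki 4–3.
Tanaka vs Aoki: Tanaka wins 5–2.
Every nominee loses at least once (Kwan loses to Aoki; Tanaka loses to Kwan; Aoki loses to Tanaka). The majority relation contains the cycle Kwan beats Tanaka beats Aoki beats Kwan, so there is no Condorcet winner.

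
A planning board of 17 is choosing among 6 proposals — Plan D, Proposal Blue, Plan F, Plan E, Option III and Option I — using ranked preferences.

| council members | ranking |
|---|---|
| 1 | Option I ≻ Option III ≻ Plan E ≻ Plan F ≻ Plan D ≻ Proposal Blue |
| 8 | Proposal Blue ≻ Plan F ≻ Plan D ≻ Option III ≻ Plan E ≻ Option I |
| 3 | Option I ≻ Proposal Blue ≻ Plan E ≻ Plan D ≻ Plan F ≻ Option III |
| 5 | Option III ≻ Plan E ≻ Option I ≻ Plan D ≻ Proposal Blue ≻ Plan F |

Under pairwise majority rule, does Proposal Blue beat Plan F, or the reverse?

Ballots ranking Proposal Blue above Plan F: 8 + 3 + 5 = 16.
Ballots ranking Plan F above Proposal Blue: 17 − 16 = 1.
Proposal Blue wins the head-to-head 16–1.

Proposal Blue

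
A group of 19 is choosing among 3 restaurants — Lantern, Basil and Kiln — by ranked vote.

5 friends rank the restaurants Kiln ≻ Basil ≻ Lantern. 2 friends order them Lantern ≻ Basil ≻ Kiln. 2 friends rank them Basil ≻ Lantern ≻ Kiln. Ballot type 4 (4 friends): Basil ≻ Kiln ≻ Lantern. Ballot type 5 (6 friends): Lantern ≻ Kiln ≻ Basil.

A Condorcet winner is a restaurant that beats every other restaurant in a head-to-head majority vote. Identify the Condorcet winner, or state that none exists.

Check each pair by majority over 19 ballots:
Lantern vs Basil: Basil wins 11–8.
Lantern vs Kiln: Lantern wins 10–9.
Basil vs Kiln: Kiln wins 11–8.
Each restaurant drops at least one matchup (Lantern loses to Basil; Basil loses to Kiln; Kiln loses to Lantern); the cycle Lantern > Kiln > Basil > Lantern rules out a Condorcet winner.

none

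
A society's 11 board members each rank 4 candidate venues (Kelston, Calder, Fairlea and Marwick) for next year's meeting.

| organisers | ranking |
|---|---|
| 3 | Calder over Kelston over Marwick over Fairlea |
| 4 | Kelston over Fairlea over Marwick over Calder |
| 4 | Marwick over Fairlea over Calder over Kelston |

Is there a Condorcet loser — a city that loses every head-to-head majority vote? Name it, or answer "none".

none

Head-to-head results (11 organisers):
Kelston vs Calder: 4 for Kelston, 7 for Calder — Calder by 7–4.
Kelston vs Fairlea: Kelston is ranked higher on 3+4 = 7 ballots, Fairlea on 4. Kelston wins 7–4.
Kelston–Marwick: Kelston 7–4.
Calder vs Fairlea: 3 to 8, Fairlea.
Calder vs Marwick: 3 to 8, Marwick.
Fairlea vs Marwick: Marwick wins 7–4.
Each city has at least one pairwise win (Kelston beats Fairlea; Calder beats Kelston; Fairlea beats Calder; Marwick beats Calder) — no Condorcet loser.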